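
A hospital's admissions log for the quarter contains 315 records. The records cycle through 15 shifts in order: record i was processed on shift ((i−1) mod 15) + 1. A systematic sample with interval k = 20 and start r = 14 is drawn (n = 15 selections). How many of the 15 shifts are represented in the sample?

Consecutive selections differ by k = 20, so their shift numbers differ by 20 mod 15 = 5.
gcd(20, 15) = 5, so the sample visits 15/5 = 3 distinct residues mod 15.
Start 14 is shift 14; the shifts hit are 4, 9, 14.

3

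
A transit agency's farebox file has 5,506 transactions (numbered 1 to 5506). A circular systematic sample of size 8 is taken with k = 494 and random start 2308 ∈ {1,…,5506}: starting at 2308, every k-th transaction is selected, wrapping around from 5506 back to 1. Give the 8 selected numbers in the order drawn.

Selection 1: 2308
Selection 2: 2308 + 494 = 2802
Selection 3: 2802 + 494 = 3296
Selection 4: 3296 + 494 = 3790
Selection 5: 3790 + 494 = 4284
Selection 6: 4284 + 494 = 4778
Selection 7: 4778 + 494 = 5272
Selection 8: 5272 + 494 = 5766 → 5766 − 5506 = 260

2308, 2802, 3296, 3790, 4284, 4778, 5272, 260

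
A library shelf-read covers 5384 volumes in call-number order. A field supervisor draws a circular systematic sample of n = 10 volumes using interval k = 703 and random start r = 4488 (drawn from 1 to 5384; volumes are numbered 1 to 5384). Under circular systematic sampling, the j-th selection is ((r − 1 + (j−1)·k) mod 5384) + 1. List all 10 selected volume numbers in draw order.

Selection 1: 4488
Selection 2: 4488 + 703 = 5191
Selection 3: 5191 + 703 = 5894 → 5894 − 5384 = 510
Selection 4: 510 + 703 = 1213
Selection 5: 1213 + 703 = 1916
Selection 6: 1916 + 703 = 2619
Selection 7: 2619 + 703 = 3322
Selection 8: 3322 + 703 = 4025
Selection 9: 4025 + 703 = 4728
Selection 10: 4728 + 703 = 5431 → 5431 − 5384 = 47

4488, 5191, 510, 1213, 1916, 2619, 3322, 4025, 4728, 47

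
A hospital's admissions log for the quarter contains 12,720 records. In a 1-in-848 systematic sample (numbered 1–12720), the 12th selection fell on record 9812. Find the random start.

k = 848
r = 9812 − (12−1)×848 = 9812 − 9328 = 484

484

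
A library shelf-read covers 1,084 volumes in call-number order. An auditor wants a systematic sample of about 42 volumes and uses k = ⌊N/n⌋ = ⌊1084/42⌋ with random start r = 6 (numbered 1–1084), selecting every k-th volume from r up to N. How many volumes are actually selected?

k = ⌊1084/42⌋ = 25
Achieved size = ⌊(1084 − 6)/25⌋ + 1 = ⌊1078/25⌋ + 1 = 43 + 1 = 44
(last selection: 6 + 43×25 = 1081 ≤ 1084; next would be 1106 > 1084)

44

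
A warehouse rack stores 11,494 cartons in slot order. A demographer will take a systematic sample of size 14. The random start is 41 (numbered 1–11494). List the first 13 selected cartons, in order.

k = N/n = 11494/14 = 821
carton 1: 41
carton 2: 41 + 821 = 862
carton 3: 862 + 821 = 1683
carton 4: 1683 + 821 = 2504
carton 5: 2504 + 821 = 3325
carton 6: 3325 + 821 = 4146
carton 7: 4146 + 821 = 4967
carton 8: 4967 + 821 = 5788
carton 9: 5788 + 821 = 6609
carton 10: 6609 + 821 = 7430
carton 11: 7430 + 821 = 8251
carton 12: 8251 + 821 = 9072
carton 13: 9072 + 821 = 9893

41, 862, 1683, 2504, 3325, 4146, 4967, 5788, 6609, 7430, 8251, 9072, 9893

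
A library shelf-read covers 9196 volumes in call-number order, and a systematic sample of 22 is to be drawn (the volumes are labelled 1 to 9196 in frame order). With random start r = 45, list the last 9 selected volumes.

5479, 5897, 6315, 6733, 7151, 7569, 7987, 8405, 8823

k = N/n = 9196/22 = 418
14th selection = 45 + 13×418 = 5479
15th: 5479 + 418 = 5897
16th: 5897 + 418 = 6315
17th: 6315 + 418 = 6733
18th: 6733 + 418 = 7151
19th: 7151 + 418 = 7569
20th: 7569 + 418 = 7987
21st: 7987 + 418 = 8405
22nd: 8405 + 418 = 8823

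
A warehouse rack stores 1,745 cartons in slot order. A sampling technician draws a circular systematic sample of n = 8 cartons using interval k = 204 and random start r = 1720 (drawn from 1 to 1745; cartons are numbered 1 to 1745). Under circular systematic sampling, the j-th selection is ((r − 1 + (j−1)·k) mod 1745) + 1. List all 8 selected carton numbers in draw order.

Selection 1: 1720
Selection 2: 1720 + 204 = 1924 → 1924 − 1745 = 179
Selection 3: 179 + 204 = 383
Selection 4: 383 + 204 = 587
Selection 5: 587 + 204 = 791
Selection 6: 791 + 204 = 995
Selection 7: 995 + 204 = 1199
Selection 8: 1199 + 204 = 1403

1720, 179, 383, 587, 791, 995, 1199, 1403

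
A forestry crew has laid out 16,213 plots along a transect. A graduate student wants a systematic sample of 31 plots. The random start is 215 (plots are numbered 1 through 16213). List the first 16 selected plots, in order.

k = N/n = 16213/31 = 523
plot 1: 215
plot 2: 215 + 523 = 738
plot 3: 738 + 523 = 1261
plot 4: 1261 + 523 = 1784
plot 5: 1784 + 523 = 2307
plot 6: 2307 + 523 = 2830
plot 7: 2830 + 523 = 3353
plot 8: 3353 + 523 = 3876
plot 9: 3876 + 523 = 4399
plot 10: 4399 + 523 = 4922
plot 11: 4922 + 523 = 5445
plot 12: 5445 + 523 = 5968
plot 13: 5968 + 523 = 6491
plot 14: 6491 + 523 = 7014
plot 15: 7014 + 523 = 7537
plot 16: 7537 + 523 = 8060

215, 738, 1261, 1784, 2307, 2830, 3353, 3876, 4399, 4922, 5445, 5968, 6491, 7014, 7537, 8060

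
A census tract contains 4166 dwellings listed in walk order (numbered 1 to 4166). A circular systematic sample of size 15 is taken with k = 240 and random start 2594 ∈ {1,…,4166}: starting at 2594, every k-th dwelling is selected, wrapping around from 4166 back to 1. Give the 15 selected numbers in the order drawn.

Selection 1: 2594
Selection 2: 2594 + 240 = 2834
Selection 3: 2834 + 240 = 3074
Selection 4: 3074 + 240 = 3314
Selection 5: 3314 + 240 = 3554
Selection 6: 3554 + 240 = 3794
Selection 7: 3794 + 240 = 4034
Selection 8: 4034 + 240 = 4274 → 4274 − 4166 = 108
Selection 9: 108 + 240 = 348
Selection 10: 348 + 240 = 588
Selection 11: 588 + 240 = 828
Selection 12: 828 + 240 = 1068
Selection 13: 1068 + 240 = 1308
Selection 14: 1308 + 240 = 1548
Selection 15: 1548 + 240 = 1788

2594, 2834, 3074, 3314, 3554, 3794, 4034, 108, 348, 588, 828, 1068, 1308, 1548, 1788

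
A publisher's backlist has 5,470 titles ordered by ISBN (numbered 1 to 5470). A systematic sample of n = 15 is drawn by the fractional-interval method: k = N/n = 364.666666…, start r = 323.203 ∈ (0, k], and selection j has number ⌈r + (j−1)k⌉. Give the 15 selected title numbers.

324, 688, 1053, 1418, 1782, 2147, 2512, 2876, 3241, 3606, 3970, 4335, 4700, 5064, 5429

j=1: r + 0k = 323.203 → ⌈·⌉ = 324
j=2: r + 1k = 687.869666… → ⌈·⌉ = 688
j=3: r + 2k = 1052.536333… → ⌈·⌉ = 1053
j=4: r + 3k = 1417.203 → ⌈·⌉ = 1418
j=5: r + 4k = 1781.869666… → ⌈·⌉ = 1782
j=6: r + 5k = 2146.536333… → ⌈·⌉ = 2147
j=7: r + 6k = 2511.203 → ⌈·⌉ = 2512
j=8: r + 7k = 2875.869666… → ⌈·⌉ = 2876
j=9: r + 8k = 3240.536333… → ⌈·⌉ = 3241
j=10: r + 9k = 3605.203 → ⌈·⌉ = 3606
j=11: r + 10k = 3969.869666… → ⌈·⌉ = 3970
j=12: r + 11k = 4334.536333… → ⌈·⌉ = 4335
j=13: r + 12k = 4699.203 → ⌈·⌉ = 4700
j=14: r + 13k = 5063.869666… → ⌈·⌉ = 5064
j=15: r + 14k = 5428.536333… → ⌈·⌉ = 5429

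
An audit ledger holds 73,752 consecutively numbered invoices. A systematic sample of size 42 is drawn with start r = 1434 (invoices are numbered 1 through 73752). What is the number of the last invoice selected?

73430

k = 73752/42 = 1756
42nd selection = r + (42−1)·k = 1434 + 41×1756 = 1434 + 71996 = 73430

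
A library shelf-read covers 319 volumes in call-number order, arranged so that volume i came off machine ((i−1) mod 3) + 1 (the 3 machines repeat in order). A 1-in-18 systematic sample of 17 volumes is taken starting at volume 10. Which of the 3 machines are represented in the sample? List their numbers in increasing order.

1

Consecutive selections differ by k = 18, so their machine numbers differ by 18 mod 3 = 0.
gcd(18, 3) = 3, so the sample visits 3/3 = 1 distinct residues mod 3.
Start 10 is machine 1; the machines hit are 1.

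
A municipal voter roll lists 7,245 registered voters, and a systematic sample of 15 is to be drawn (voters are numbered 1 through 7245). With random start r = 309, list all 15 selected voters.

309, 792, 1275, 1758, 2241, 2724, 3207, 3690, 4173, 4656, 5139, 5622, 6105, 6588, 7071

k = N/n = 7245/15 = 483
voter 1: 309
voter 2: 309 + 483 = 792
voter 3: 792 + 483 = 1275
voter 4: 1275 + 483 = 1758
voter 5: 1758 + 483 = 2241
voter 6: 2241 + 483 = 2724
voter 7: 2724 + 483 = 3207
voter 8: 3207 + 483 = 3690
voter 9: 3690 + 483 = 4173
voter 10: 4173 + 483 = 4656
voter 11: 4656 + 483 = 5139
voter 12: 5139 + 483 = 5622
voter 13: 5622 + 483 = 6105
voter 14: 6105 + 483 = 6588
voter 15: 6588 + 483 = 7071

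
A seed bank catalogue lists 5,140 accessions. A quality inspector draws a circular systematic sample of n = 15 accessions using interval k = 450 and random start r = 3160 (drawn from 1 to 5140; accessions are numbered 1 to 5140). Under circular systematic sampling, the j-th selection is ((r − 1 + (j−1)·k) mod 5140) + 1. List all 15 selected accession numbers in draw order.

Selection 1: 3160
Selection 2: 3160 + 450 = 3610
Selection 3: 3610 + 450 = 4060
Selection 4: 4060 + 450 = 4510
Selection 5: 4510 + 450 = 4960
Selection 6: 4960 + 450 = 5410 → 5410 − 5140 = 270
Selection 7: 270 + 450 = 720
Selection 8: 720 + 450 = 1170
Selection 9: 1170 + 450 = 1620
Selection 10: 1620 + 450 = 2070
Selection 11: 2070 + 450 = 2520
Selection 12: 2520 + 450 = 2970
Selection 13: 2970 + 450 = 3420
Selection 14: 3420 + 450 = 3870
Selection 15: 3870 + 450 = 4320

3160, 3610, 4060, 4510, 4960, 270, 720, 1170, 1620, 2070, 2520, 2970, 3420, 3870, 4320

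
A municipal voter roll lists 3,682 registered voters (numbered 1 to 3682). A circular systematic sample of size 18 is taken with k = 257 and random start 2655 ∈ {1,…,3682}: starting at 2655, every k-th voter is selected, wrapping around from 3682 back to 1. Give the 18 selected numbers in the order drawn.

2655, 2912, 3169, 3426, 1, 258, 515, 772, 1029, 1286, 1543, 1800, 2057, 2314, 2571, 2828, 3085, 3342

Selection 1: 2655
Selection 2: 2655 + 257 = 2912
Selection 3: 2912 + 257 = 3169
Selection 4: 3169 + 257 = 3426
Selection 5: 3426 + 257 = 3683 → 3683 − 3682 = 1
Selection 6: 1 + 257 = 258
Selection 7: 258 + 257 = 515
Selection 8: 515 + 257 = 772
Selection 9: 772 + 257 = 1029
Selection 10: 1029 + 257 = 1286
Selection 11: 1286 + 257 = 1543
Selection 12: 1543 + 257 = 1800
Selection 13: 1800 + 257 = 2057
Selection 14: 2057 + 257 = 2314
Selection 15: 2314 + 257 = 2571
Selection 16: 2571 + 257 = 2828
Selection 17: 2828 + 257 = 3085
Selection 18: 3085 + 257 = 3342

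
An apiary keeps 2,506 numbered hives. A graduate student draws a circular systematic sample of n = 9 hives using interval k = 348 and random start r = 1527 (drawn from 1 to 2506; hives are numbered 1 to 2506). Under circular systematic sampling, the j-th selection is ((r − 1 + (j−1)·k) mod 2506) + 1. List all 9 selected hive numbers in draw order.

1527, 1875, 2223, 65, 413, 761, 1109, 1457, 1805

Selection 1: 1527
Selection 2: 1527 + 348 = 1875
Selection 3: 1875 + 348 = 2223
Selection 4: 2223 + 348 = 2571 → 2571 − 2506 = 65
Selection 5: 65 + 348 = 413
Selection 6: 413 + 348 = 761
Selection 7: 761 + 348 = 1109
Selection 8: 1109 + 348 = 1457
Selection 9: 1457 + 348 = 1805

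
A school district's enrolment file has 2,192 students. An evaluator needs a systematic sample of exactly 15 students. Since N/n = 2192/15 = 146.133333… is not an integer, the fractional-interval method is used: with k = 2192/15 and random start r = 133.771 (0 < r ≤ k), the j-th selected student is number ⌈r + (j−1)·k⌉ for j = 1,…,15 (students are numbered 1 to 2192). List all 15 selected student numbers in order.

134, 280, 427, 573, 719, 865, 1011, 1157, 1303, 1449, 1596, 1742, 1888, 2034, 2180

j=1: r + 0k = 133.771 → ⌈·⌉ = 134
j=2: r + 1k = 279.904333… → ⌈·⌉ = 280
j=3: r + 2k = 426.037666… → ⌈·⌉ = 427
j=4: r + 3k = 572.171 → ⌈·⌉ = 573
j=5: r + 4k = 718.304333… → ⌈·⌉ = 719
j=6: r + 5k = 864.437666… → ⌈·⌉ = 865
j=7: r + 6k = 1010.571 → ⌈·⌉ = 1011
j=8: r + 7k = 1156.704333… → ⌈·⌉ = 1157
j=9: r + 8k = 1302.837666… → ⌈·⌉ = 1303
j=10: r + 9k = 1448.971 → ⌈·⌉ = 1449
j=11: r + 10k = 1595.104333… → ⌈·⌉ = 1596
j=12: r + 11k = 1741.237666… → ⌈·⌉ = 1742
j=13: r + 12k = 1887.371 → ⌈·⌉ = 1888
j=14: r + 13k = 2033.504333… → ⌈·⌉ = 2034
j=15: r + 14k = 2179.637666… → ⌈·⌉ = 2180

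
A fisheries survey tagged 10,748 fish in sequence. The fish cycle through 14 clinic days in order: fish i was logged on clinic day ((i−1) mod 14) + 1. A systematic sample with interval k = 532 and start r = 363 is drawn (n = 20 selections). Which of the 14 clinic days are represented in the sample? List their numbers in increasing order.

13

Consecutive selections differ by k = 532, so their clinic day numbers differ by 532 mod 14 = 0.
gcd(532, 14) = 14, so the sample visits 14/14 = 1 distinct residues mod 14.
Start 363 is clinic day 13; the clinic days hit are 13.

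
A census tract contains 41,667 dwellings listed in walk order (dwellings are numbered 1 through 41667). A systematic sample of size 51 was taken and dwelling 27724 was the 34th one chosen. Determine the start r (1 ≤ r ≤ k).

k = 41667/51 = 817
r = 27724 − (34−1)×817 = 27724 − 26961 = 763

763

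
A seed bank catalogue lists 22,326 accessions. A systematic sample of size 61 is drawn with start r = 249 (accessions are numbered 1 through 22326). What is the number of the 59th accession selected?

21477

k = 22326/61 = 366
59th selection = r + (59−1)·k = 249 + 58×366 = 249 + 21228 = 21477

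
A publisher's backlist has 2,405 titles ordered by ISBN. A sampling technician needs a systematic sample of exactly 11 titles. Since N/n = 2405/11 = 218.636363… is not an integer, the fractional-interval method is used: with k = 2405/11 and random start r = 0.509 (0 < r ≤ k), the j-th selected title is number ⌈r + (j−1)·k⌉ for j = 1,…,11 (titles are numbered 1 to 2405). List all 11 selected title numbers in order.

j=1: r + 0k = 0.509 → ⌈·⌉ = 1
j=2: r + 1k = 219.145363… → ⌈·⌉ = 220
j=3: r + 2k = 437.781727… → ⌈·⌉ = 438
j=4: r + 3k = 656.418090… → ⌈·⌉ = 657
j=5: r + 4k = 875.054454… → ⌈·⌉ = 876
j=6: r + 5k = 1093.690818… → ⌈·⌉ = 1094
j=7: r + 6k = 1312.327181… → ⌈·⌉ = 1313
j=8: r + 7k = 1530.963545… → ⌈·⌉ = 1531
j=9: r + 8k = 1749.599909… → ⌈·⌉ = 1750
j=10: r + 9k = 1968.236272… → ⌈·⌉ = 1969
j=11: r + 10k = 2186.872636… → ⌈·⌉ = 2187

1, 220, 438, 657, 876, 1094, 1313, 1531, 1750, 1969, 2187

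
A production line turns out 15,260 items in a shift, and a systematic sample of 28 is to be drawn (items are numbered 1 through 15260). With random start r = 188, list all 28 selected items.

k = N/n = 15260/28 = 545
item 1: 188
item 2: 188 + 545 = 733
item 3: 733 + 545 = 1278
item 4: 1278 + 545 = 1823
item 5: 1823 + 545 = 2368
item 6: 2368 + 545 = 2913
item 7: 2913 + 545 = 3458
item 8: 3458 + 545 = 4003
item 9: 4003 + 545 = 4548
item 10: 4548 + 545 = 5093
item 11: 5093 + 545 = 5638
item 12: 5638 + 545 = 6183
item 13: 6183 + 545 = 6728
item 14: 6728 + 545 = 7273
item 15: 7273 + 545 = 7818
item 16: 7818 + 545 = 8363
item 17: 8363 + 545 = 8908
item 18: 8908 + 545 = 9453
item 19: 9453 + 545 = 9998
item 20: 9998 + 545 = 10543
item 21: 10543 + 545 = 11088
item 22: 11088 + 545 = 11633
item 23: 11633 + 545 = 12178
item 24: 12178 + 545 = 12723
item 25: 12723 + 545 = 13268
item 26: 13268 + 545 = 13813
item 27: 13813 + 545 = 14358
item 28: 14358 + 545 = 14903

188, 733, 1278, 1823, 2368, 2913, 3458, 4003, 4548, 5093, 5638, 6183, 6728, 7273, 7818, 8363, 8908, 9453, 9998, 10543, 11088, 11633, 12178, 12723, 13268, 13813, 14358, 14903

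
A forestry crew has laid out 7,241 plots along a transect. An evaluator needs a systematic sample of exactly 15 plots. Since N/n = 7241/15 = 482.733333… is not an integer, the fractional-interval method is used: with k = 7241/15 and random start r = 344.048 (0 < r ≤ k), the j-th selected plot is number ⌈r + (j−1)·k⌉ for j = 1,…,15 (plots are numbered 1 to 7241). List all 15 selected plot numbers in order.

345, 827, 1310, 1793, 2275, 2758, 3241, 3724, 4206, 4689, 5172, 5655, 6137, 6620, 7103

j=1: r + 0k = 344.048 → ⌈·⌉ = 345
j=2: r + 1k = 826.781333… → ⌈·⌉ = 827
j=3: r + 2k = 1309.514666… → ⌈·⌉ = 1310
j=4: r + 3k = 1792.248 → ⌈·⌉ = 1793
j=5: r + 4k = 2274.981333… → ⌈·⌉ = 2275
j=6: r + 5k = 2757.714666… → ⌈·⌉ = 2758
j=7: r + 6k = 3240.448 → ⌈·⌉ = 3241
j=8: r + 7k = 3723.181333… → ⌈·⌉ = 3724
j=9: r + 8k = 4205.914666… → ⌈·⌉ = 4206
j=10: r + 9k = 4688.648 → ⌈·⌉ = 4689
j=11: r + 10k = 5171.381333… → ⌈·⌉ = 5172
j=12: r + 11k = 5654.114666… → ⌈·⌉ = 5655
j=13: r + 12k = 6136.848 → ⌈·⌉ = 6137
j=14: r + 13k = 6619.581333… → ⌈·⌉ = 6620
j=15: r + 14k = 7102.314666… → ⌈·⌉ = 7103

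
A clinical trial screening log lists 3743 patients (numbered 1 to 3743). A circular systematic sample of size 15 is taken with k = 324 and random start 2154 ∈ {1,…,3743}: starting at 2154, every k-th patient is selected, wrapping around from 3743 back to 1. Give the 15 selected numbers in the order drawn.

2154, 2478, 2802, 3126, 3450, 31, 355, 679, 1003, 1327, 1651, 1975, 2299, 2623, 2947

Selection 1: 2154
Selection 2: 2154 + 324 = 2478
Selection 3: 2478 + 324 = 2802
Selection 4: 2802 + 324 = 3126
Selection 5: 3126 + 324 = 3450
Selection 6: 3450 + 324 = 3774 → 3774 − 3743 = 31
Selection 7: 31 + 324 = 355
Selection 8: 355 + 324 = 679
Selection 9: 679 + 324 = 1003
Selection 10: 1003 + 324 = 1327
Selection 11: 1327 + 324 = 1651
Selection 12: 1651 + 324 = 1975
Selection 13: 1975 + 324 = 2299
Selection 14: 2299 + 324 = 2623
Selection 15: 2623 + 324 = 2947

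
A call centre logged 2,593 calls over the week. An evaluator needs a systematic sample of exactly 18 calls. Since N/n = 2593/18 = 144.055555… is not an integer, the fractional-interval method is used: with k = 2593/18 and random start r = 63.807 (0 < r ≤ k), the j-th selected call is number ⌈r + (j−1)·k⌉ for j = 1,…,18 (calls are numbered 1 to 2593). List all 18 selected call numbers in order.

64, 208, 352, 496, 641, 785, 929, 1073, 1217, 1361, 1505, 1649, 1793, 1937, 2081, 2225, 2369, 2513

j=1: r + 0k = 63.807 → ⌈·⌉ = 64
j=2: r + 1k = 207.862555… → ⌈·⌉ = 208
j=3: r + 2k = 351.918111… → ⌈·⌉ = 352
j=4: r + 3k = 495.973666… → ⌈·⌉ = 496
j=5: r + 4k = 640.029222… → ⌈·⌉ = 641
j=6: r + 5k = 784.084777… → ⌈·⌉ = 785
j=7: r + 6k = 928.140333… → ⌈·⌉ = 929
j=8: r + 7k = 1072.195888… → ⌈·⌉ = 1073
j=9: r + 8k = 1216.251444… → ⌈·⌉ = 1217
j=10: r + 9k = 1360.307 → ⌈·⌉ = 1361
j=11: r + 10k = 1504.362555… → ⌈·⌉ = 1505
j=12: r + 11k = 1648.418111… → ⌈·⌉ = 1649
j=13: r + 12k = 1792.473666… → ⌈·⌉ = 1793
j=14: r + 13k = 1936.529222… → ⌈·⌉ = 1937
j=15: r + 14k = 2080.584777… → ⌈·⌉ = 2081
j=16: r + 15k = 2224.640333… → ⌈·⌉ = 2225
j=17: r + 16k = 2368.695888… → ⌈·⌉ = 2369
j=18: r + 17k = 2512.751444… → ⌈·⌉ = 2513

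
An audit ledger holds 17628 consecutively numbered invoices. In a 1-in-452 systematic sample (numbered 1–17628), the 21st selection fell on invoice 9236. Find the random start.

196

k = 452
r = 9236 − (21−1)×452 = 9236 − 9040 = 196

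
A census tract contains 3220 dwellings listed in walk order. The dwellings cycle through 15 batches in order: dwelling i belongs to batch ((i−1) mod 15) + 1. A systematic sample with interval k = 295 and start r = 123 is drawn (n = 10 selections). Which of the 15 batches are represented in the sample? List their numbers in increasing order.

Consecutive selections differ by k = 295, so their batch numbers differ by 295 mod 15 = 10.
gcd(295, 15) = 5, so the sample visits 15/5 = 3 distinct residues mod 15.
Start 123 is batch 3; the batches hit are 3, 8, 13.

3, 8, 13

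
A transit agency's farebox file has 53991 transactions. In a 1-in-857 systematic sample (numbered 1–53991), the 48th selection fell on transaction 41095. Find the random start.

k = 857
r = 41095 − (48−1)×857 = 41095 − 40279 = 816

816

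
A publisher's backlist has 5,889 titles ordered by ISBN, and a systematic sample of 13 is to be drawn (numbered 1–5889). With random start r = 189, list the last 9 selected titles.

2001, 2454, 2907, 3360, 3813, 4266, 4719, 5172, 5625

k = N/n = 5889/13 = 453
5th selection = 189 + 4×453 = 2001
6th: 2001 + 453 = 2454
7th: 2454 + 453 = 2907
8th: 2907 + 453 = 3360
9th: 3360 + 453 = 3813
10th: 3813 + 453 = 4266
11th: 4266 + 453 = 4719
12th: 4719 + 453 = 5172
13th: 5172 + 453 = 5625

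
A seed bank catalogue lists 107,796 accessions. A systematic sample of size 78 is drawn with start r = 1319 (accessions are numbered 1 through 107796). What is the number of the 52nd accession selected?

71801

k = 107796/78 = 1382
52nd selection = r + (52−1)·k = 1319 + 51×1382 = 1319 + 70482 = 71801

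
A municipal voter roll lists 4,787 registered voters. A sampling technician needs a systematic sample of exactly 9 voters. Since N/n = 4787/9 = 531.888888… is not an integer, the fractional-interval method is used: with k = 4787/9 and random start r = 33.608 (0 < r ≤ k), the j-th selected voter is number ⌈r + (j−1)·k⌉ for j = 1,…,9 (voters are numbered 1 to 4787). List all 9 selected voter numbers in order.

j=1: r + 0k = 33.608 → ⌈·⌉ = 34
j=2: r + 1k = 565.496888… → ⌈·⌉ = 566
j=3: r + 2k = 1097.385777… → ⌈·⌉ = 1098
j=4: r + 3k = 1629.274666… → ⌈·⌉ = 1630
j=5: r + 4k = 2161.163555… → ⌈·⌉ = 2162
j=6: r + 5k = 2693.052444… → ⌈·⌉ = 2694
j=7: r + 6k = 3224.941333… → ⌈·⌉ = 3225
j=8: r + 7k = 3756.830222… → ⌈·⌉ = 3757
j=9: r + 8k = 4288.719111… → ⌈·⌉ = 4289

34, 566, 1098, 1630, 2162, 2694, 3225, 3757, 4289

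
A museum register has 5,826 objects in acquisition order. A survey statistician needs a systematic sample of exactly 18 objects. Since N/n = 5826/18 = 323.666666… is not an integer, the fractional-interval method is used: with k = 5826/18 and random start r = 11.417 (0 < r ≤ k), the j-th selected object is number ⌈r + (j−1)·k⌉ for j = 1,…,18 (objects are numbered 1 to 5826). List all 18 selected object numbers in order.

12, 336, 659, 983, 1307, 1630, 1954, 2278, 2601, 2925, 3249, 3572, 3896, 4220, 4543, 4867, 5191, 5514

j=1: r + 0k = 11.417 → ⌈·⌉ = 12
j=2: r + 1k = 335.083666… → ⌈·⌉ = 336
j=3: r + 2k = 658.750333… → ⌈·⌉ = 659
j=4: r + 3k = 982.417 → ⌈·⌉ = 983
j=5: r + 4k = 1306.083666… → ⌈·⌉ = 1307
j=6: r + 5k = 1629.750333… → ⌈·⌉ = 1630
j=7: r + 6k = 1953.417 → ⌈·⌉ = 1954
j=8: r + 7k = 2277.083666… → ⌈·⌉ = 2278
j=9: r + 8k = 2600.750333… → ⌈·⌉ = 2601
j=10: r + 9k = 2924.417 → ⌈·⌉ = 2925
j=11: r + 10k = 3248.083666… → ⌈·⌉ = 3249
j=12: r + 11k = 3571.750333… → ⌈·⌉ = 3572
j=13: r + 12k = 3895.417 → ⌈·⌉ = 3896
j=14: r + 13k = 4219.083666… → ⌈·⌉ = 4220
j=15: r + 14k = 4542.750333… → ⌈·⌉ = 4543
j=16: r + 15k = 4866.417 → ⌈·⌉ = 4867
j=17: r + 16k = 5190.083666… → ⌈·⌉ = 5191
j=18: r + 17k = 5513.750333… → ⌈·⌉ = 5514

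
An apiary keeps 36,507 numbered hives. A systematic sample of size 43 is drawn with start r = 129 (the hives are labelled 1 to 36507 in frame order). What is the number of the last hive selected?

k = 36507/43 = 849
43rd selection = r + (43−1)·k = 129 + 42×849 = 129 + 35658 = 35787

35787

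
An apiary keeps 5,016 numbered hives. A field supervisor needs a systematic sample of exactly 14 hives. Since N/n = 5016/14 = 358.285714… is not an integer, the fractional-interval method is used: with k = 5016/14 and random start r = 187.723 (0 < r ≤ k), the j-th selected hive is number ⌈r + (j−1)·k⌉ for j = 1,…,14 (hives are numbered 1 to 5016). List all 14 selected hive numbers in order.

188, 547, 905, 1263, 1621, 1980, 2338, 2696, 3055, 3413, 3771, 4129, 4488, 4846

j=1: r + 0k = 187.723 → ⌈·⌉ = 188
j=2: r + 1k = 546.008714… → ⌈·⌉ = 547
j=3: r + 2k = 904.294428… → ⌈·⌉ = 905
j=4: r + 3k = 1262.580142… → ⌈·⌉ = 1263
j=5: r + 4k = 1620.865857… → ⌈·⌉ = 1621
j=6: r + 5k = 1979.151571… → ⌈·⌉ = 1980
j=7: r + 6k = 2337.437285… → ⌈·⌉ = 2338
j=8: r + 7k = 2695.723 → ⌈·⌉ = 2696
j=9: r + 8k = 3054.008714… → ⌈·⌉ = 3055
j=10: r + 9k = 3412.294428… → ⌈·⌉ = 3413
j=11: r + 10k = 3770.580142… → ⌈·⌉ = 3771
j=12: r + 11k = 4128.865857… → ⌈·⌉ = 4129
j=13: r + 12k = 4487.151571… → ⌈·⌉ = 4488
j=14: r + 13k = 4845.437285… → ⌈·⌉ = 4846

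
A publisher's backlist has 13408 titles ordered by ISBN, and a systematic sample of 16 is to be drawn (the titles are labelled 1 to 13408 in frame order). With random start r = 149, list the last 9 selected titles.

k = N/n = 13408/16 = 838
8th selection = 149 + 7×838 = 6015
9th: 6015 + 838 = 6853
10th: 6853 + 838 = 7691
11th: 7691 + 838 = 8529
12th: 8529 + 838 = 9367
13th: 9367 + 838 = 10205
14th: 10205 + 838 = 11043
15th: 11043 + 838 = 11881
16th: 11881 + 838 = 12719

6015, 6853, 7691, 8529, 9367, 10205, 11043, 11881, 12719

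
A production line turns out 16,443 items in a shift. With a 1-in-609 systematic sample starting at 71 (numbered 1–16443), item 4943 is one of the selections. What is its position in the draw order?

9

k = 609
position = (4943 − 71)/609 + 1 = 4872/609 + 1 = 8 + 1 = 9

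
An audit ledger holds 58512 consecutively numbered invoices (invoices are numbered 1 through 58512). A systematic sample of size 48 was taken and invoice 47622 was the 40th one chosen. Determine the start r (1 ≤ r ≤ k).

81

k = 58512/48 = 1219
r = 47622 − (40−1)×1219 = 47622 − 47541 = 81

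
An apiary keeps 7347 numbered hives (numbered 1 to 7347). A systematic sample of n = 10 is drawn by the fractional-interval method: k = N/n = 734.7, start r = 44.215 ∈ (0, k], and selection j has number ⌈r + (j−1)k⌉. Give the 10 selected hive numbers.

j=1: r + 0k = 44.215 → ⌈·⌉ = 45
j=2: r + 1k = 778.915 → ⌈·⌉ = 779
j=3: r + 2k = 1513.615 → ⌈·⌉ = 1514
j=4: r + 3k = 2248.315 → ⌈·⌉ = 2249
j=5: r + 4k = 2983.015 → ⌈·⌉ = 2984
j=6: r + 5k = 3717.715 → ⌈·⌉ = 3718
j=7: r + 6k = 4452.415 → ⌈·⌉ = 4453
j=8: r + 7k = 5187.115 → ⌈·⌉ = 5188
j=9: r + 8k = 5921.815 → ⌈·⌉ = 5922
j=10: r + 9k = 6656.515 → ⌈·⌉ = 6657

45, 779, 1514, 2249, 2984, 3718, 4453, 5188, 5922, 6657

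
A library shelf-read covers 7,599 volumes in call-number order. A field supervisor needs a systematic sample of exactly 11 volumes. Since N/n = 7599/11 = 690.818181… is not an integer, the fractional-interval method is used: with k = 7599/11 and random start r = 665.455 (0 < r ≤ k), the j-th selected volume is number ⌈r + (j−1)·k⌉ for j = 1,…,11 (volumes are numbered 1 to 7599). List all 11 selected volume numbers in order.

666, 1357, 2048, 2738, 3429, 4120, 4811, 5502, 6193, 6883, 7574

j=1: r + 0k = 665.455 → ⌈·⌉ = 666
j=2: r + 1k = 1356.273181… → ⌈·⌉ = 1357
j=3: r + 2k = 2047.091363… → ⌈·⌉ = 2048
j=4: r + 3k = 2737.909545… → ⌈·⌉ = 2738
j=5: r + 4k = 3428.727727… → ⌈·⌉ = 3429
j=6: r + 5k = 4119.545909… → ⌈·⌉ = 4120
j=7: r + 6k = 4810.364090… → ⌈·⌉ = 4811
j=8: r + 7k = 5501.182272… → ⌈·⌉ = 5502
j=9: r + 8k = 6192.000454… → ⌈·⌉ = 6193
j=10: r + 9k = 6882.818636… → ⌈·⌉ = 6883
j=11: r + 10k = 7573.636818… → ⌈·⌉ = 7574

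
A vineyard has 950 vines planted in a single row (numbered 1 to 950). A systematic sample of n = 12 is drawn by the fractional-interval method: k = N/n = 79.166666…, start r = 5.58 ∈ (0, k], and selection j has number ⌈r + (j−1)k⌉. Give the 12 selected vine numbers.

6, 85, 164, 244, 323, 402, 481, 560, 639, 719, 798, 877

j=1: r + 0k = 5.58 → ⌈·⌉ = 6
j=2: r + 1k = 84.746666… → ⌈·⌉ = 85
j=3: r + 2k = 163.913333… → ⌈·⌉ = 164
j=4: r + 3k = 243.08 → ⌈·⌉ = 244
j=5: r + 4k = 322.246666… → ⌈·⌉ = 323
j=6: r + 5k = 401.413333… → ⌈·⌉ = 402
j=7: r + 6k = 480.58 → ⌈·⌉ = 481
j=8: r + 7k = 559.746666… → ⌈·⌉ = 560
j=9: r + 8k = 638.913333… → ⌈·⌉ = 639
j=10: r + 9k = 718.08 → ⌈·⌉ = 719
j=11: r + 10k = 797.246666… → ⌈·⌉ = 798
j=12: r + 11k = 876.413333… → ⌈·⌉ = 877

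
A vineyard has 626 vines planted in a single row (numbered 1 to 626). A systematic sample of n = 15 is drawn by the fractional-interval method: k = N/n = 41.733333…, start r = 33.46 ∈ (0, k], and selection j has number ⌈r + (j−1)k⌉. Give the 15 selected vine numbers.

34, 76, 117, 159, 201, 243, 284, 326, 368, 410, 451, 493, 535, 576, 618

j=1: r + 0k = 33.46 → ⌈·⌉ = 34
j=2: r + 1k = 75.193333… → ⌈·⌉ = 76
j=3: r + 2k = 116.926666… → ⌈·⌉ = 117
j=4: r + 3k = 158.66 → ⌈·⌉ = 159
j=5: r + 4k = 200.393333… → ⌈·⌉ = 201
j=6: r + 5k = 242.126666… → ⌈·⌉ = 243
j=7: r + 6k = 283.86 → ⌈·⌉ = 284
j=8: r + 7k = 325.593333… → ⌈·⌉ = 326
j=9: r + 8k = 367.326666… → ⌈·⌉ = 368
j=10: r + 9k = 409.06 → ⌈·⌉ = 410
j=11: r + 10k = 450.793333… → ⌈·⌉ = 451
j=12: r + 11k = 492.526666… → ⌈·⌉ = 493
j=13: r + 12k = 534.26 → ⌈·⌉ = 535
j=14: r + 13k = 575.993333… → ⌈·⌉ = 576
j=15: r + 14k = 617.726666… → ⌈·⌉ = 618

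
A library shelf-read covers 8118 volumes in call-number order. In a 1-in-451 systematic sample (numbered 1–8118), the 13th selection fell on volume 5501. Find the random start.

k = 451
r = 5501 − (13−1)×451 = 5501 − 5412 = 89

89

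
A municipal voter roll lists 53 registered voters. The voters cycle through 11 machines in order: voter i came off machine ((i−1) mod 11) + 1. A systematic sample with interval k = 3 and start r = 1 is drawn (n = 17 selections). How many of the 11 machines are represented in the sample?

11

Consecutive selections differ by k = 3, so their machine numbers differ by 3 mod 11 = 3.
gcd(3, 11) = 1, so the sample visits 11/1 = 11 distinct residues mod 11.
Start 1 is machine 1; the machines hit are 1, 2, 3, 4, 5, 6, 7, 8, 9, 10, 11.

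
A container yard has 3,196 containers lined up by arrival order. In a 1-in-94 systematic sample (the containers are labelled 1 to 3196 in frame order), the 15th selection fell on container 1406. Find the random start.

k = 94
r = 1406 − (15−1)×94 = 1406 − 1316 = 90

90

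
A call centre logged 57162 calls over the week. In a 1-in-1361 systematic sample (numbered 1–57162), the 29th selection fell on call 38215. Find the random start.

107

k = 1361
r = 38215 − (29−1)×1361 = 38215 − 38108 = 107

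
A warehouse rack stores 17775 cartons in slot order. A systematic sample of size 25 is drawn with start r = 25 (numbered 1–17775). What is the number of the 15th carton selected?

k = 17775/25 = 711
15th selection = r + (15−1)·k = 25 + 14×711 = 25 + 9954 = 9979

9979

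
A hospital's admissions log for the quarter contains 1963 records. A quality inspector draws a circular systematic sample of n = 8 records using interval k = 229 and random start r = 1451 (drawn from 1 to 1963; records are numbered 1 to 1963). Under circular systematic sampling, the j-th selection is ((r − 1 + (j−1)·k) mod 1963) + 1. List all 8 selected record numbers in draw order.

Selection 1: 1451
Selection 2: 1451 + 229 = 1680
Selection 3: 1680 + 229 = 1909
Selection 4: 1909 + 229 = 2138 → 2138 − 1963 = 175
Selection 5: 175 + 229 = 404
Selection 6: 404 + 229 = 633
Selection 7: 633 + 229 = 862
Selection 8: 862 + 229 = 1091

1451, 1680, 1909, 175, 404, 633, 862, 1091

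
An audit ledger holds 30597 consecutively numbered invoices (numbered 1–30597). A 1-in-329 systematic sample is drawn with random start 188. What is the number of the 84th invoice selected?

27495

k = 329
84th selection = r + (84−1)·k = 188 + 83×329 = 188 + 27307 = 27495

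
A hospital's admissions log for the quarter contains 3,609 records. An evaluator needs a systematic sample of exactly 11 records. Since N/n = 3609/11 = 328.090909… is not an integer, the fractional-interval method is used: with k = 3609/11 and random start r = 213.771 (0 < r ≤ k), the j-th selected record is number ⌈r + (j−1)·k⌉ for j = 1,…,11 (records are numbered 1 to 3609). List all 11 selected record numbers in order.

j=1: r + 0k = 213.771 → ⌈·⌉ = 214
j=2: r + 1k = 541.861909… → ⌈·⌉ = 542
j=3: r + 2k = 869.952818… → ⌈·⌉ = 870
j=4: r + 3k = 1198.043727… → ⌈·⌉ = 1199
j=5: r + 4k = 1526.134636… → ⌈·⌉ = 1527
j=6: r + 5k = 1854.225545… → ⌈·⌉ = 1855
j=7: r + 6k = 2182.316454… → ⌈·⌉ = 2183
j=8: r + 7k = 2510.407363… → ⌈·⌉ = 2511
j=9: r + 8k = 2838.498272… → ⌈·⌉ = 2839
j=10: r + 9k = 3166.589181… → ⌈·⌉ = 3167
j=11: r + 10k = 3494.680090… → ⌈·⌉ = 3495

214, 542, 870, 1199, 1527, 1855, 2183, 2511, 2839, 3167, 3495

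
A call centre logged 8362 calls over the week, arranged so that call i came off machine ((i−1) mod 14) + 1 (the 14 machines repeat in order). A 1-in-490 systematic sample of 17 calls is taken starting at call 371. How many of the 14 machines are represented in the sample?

Consecutive selections differ by k = 490, so their machine numbers differ by 490 mod 14 = 0.
gcd(490, 14) = 14, so the sample visits 14/14 = 1 distinct residues mod 14.
Start 371 is machine 7; the machines hit are 7.

1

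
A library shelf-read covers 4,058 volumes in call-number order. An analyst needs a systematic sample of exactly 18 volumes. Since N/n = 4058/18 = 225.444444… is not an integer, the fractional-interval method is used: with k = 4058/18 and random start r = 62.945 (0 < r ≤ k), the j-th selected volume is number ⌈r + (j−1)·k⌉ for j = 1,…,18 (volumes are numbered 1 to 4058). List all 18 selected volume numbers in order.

63, 289, 514, 740, 965, 1191, 1416, 1642, 1867, 2092, 2318, 2543, 2769, 2994, 3220, 3445, 3671, 3896

j=1: r + 0k = 62.945 → ⌈·⌉ = 63
j=2: r + 1k = 288.389444… → ⌈·⌉ = 289
j=3: r + 2k = 513.833888… → ⌈·⌉ = 514
j=4: r + 3k = 739.278333… → ⌈·⌉ = 740
j=5: r + 4k = 964.722777… → ⌈·⌉ = 965
j=6: r + 5k = 1190.167222… → ⌈·⌉ = 1191
j=7: r + 6k = 1415.611666… → ⌈·⌉ = 1416
j=8: r + 7k = 1641.056111… → ⌈·⌉ = 1642
j=9: r + 8k = 1866.500555… → ⌈·⌉ = 1867
j=10: r + 9k = 2091.945 → ⌈·⌉ = 2092
j=11: r + 10k = 2317.389444… → ⌈·⌉ = 2318
j=12: r + 11k = 2542.833888… → ⌈·⌉ = 2543
j=13: r + 12k = 2768.278333… → ⌈·⌉ = 2769
j=14: r + 13k = 2993.722777… → ⌈·⌉ = 2994
j=15: r + 14k = 3219.167222… → ⌈·⌉ = 3220
j=16: r + 15k = 3444.611666… → ⌈·⌉ = 3445
j=17: r + 16k = 3670.056111… → ⌈·⌉ = 3671
j=18: r + 17k = 3895.500555… → ⌈·⌉ = 3896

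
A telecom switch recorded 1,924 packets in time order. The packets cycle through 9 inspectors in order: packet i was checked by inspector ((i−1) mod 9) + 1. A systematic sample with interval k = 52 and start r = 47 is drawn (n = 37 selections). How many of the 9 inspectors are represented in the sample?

Consecutive selections differ by k = 52, so their inspector numbers differ by 52 mod 9 = 7.
gcd(52, 9) = 1, so the sample visits 9/1 = 9 distinct residues mod 9.
Start 47 is inspector 2; the inspectors hit are 1, 2, 3, 4, 5, 6, 7, 8, 9.

9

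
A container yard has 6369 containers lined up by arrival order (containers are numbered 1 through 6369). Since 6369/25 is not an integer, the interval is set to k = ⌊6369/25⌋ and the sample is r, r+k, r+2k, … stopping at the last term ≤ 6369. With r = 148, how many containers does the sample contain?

k = ⌊6369/25⌋ = 254
Achieved size = ⌊(6369 − 148)/254⌋ + 1 = ⌊6221/254⌋ + 1 = 24 + 1 = 25
(last selection: 148 + 24×254 = 6244 ≤ 6369; next would be 6498 > 6369)

25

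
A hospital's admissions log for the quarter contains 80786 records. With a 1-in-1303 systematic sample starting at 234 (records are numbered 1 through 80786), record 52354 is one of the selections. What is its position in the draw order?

41

k = 1303
position = (52354 − 234)/1303 + 1 = 52120/1303 + 1 = 40 + 1 = 41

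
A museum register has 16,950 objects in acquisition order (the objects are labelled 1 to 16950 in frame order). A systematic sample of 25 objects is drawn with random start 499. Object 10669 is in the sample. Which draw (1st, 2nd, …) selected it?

16

k = 16950/25 = 678
position = (10669 − 499)/678 + 1 = 10170/678 + 1 = 15 + 1 = 16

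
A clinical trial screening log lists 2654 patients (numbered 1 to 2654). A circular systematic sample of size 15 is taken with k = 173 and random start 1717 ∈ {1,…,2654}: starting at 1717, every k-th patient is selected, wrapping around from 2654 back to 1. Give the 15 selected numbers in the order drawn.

Selection 1: 1717
Selection 2: 1717 + 173 = 1890
Selection 3: 1890 + 173 = 2063
Selection 4: 2063 + 173 = 2236
Selection 5: 2236 + 173 = 2409
Selection 6: 2409 + 173 = 2582
Selection 7: 2582 + 173 = 2755 → 2755 − 2654 = 101
Selection 8: 101 + 173 = 274
Selection 9: 274 + 173 = 447
Selection 10: 447 + 173 = 620
Selection 11: 620 + 173 = 793
Selection 12: 793 + 173 = 966
Selection 13: 966 + 173 = 1139
Selection 14: 1139 + 173 = 1312
Selection 15: 1312 + 173 = 1485

1717, 1890, 2063, 2236, 2409, 2582, 101, 274, 447, 620, 793, 966, 1139, 1312, 1485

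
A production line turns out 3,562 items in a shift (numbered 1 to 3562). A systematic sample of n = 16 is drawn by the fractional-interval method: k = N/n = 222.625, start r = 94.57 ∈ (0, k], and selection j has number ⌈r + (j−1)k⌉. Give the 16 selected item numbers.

j=1: r + 0k = 94.57 → ⌈·⌉ = 95
j=2: r + 1k = 317.195 → ⌈·⌉ = 318
j=3: r + 2k = 539.82 → ⌈·⌉ = 540
j=4: r + 3k = 762.445 → ⌈·⌉ = 763
j=5: r + 4k = 985.07 → ⌈·⌉ = 986
j=6: r + 5k = 1207.695 → ⌈·⌉ = 1208
j=7: r + 6k = 1430.32 → ⌈·⌉ = 1431
j=8: r + 7k = 1652.945 → ⌈·⌉ = 1653
j=9: r + 8k = 1875.57 → ⌈·⌉ = 1876
j=10: r + 9k = 2098.195 → ⌈·⌉ = 2099
j=11: r + 10k = 2320.82 → ⌈·⌉ = 2321
j=12: r + 11k = 2543.445 → ⌈·⌉ = 2544
j=13: r + 12k = 2766.07 → ⌈·⌉ = 2767
j=14: r + 13k = 2988.695 → ⌈·⌉ = 2989
j=15: r + 14k = 3211.32 → ⌈·⌉ = 3212
j=16: r + 15k = 3433.945 → ⌈·⌉ = 3434

95, 318, 540, 763, 986, 1208, 1431, 1653, 1876, 2099, 2321, 2544, 2767, 2989, 3212, 3434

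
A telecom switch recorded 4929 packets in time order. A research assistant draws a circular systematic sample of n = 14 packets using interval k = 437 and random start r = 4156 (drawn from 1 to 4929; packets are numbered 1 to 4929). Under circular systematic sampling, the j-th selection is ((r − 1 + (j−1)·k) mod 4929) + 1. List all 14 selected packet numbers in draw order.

Selection 1: 4156
Selection 2: 4156 + 437 = 4593
Selection 3: 4593 + 437 = 5030 → 5030 − 4929 = 101
Selection 4: 101 + 437 = 538
Selection 5: 538 + 437 = 975
Selection 6: 975 + 437 = 1412
Selection 7: 1412 + 437 = 1849
Selection 8: 1849 + 437 = 2286
Selection 9: 2286 + 437 = 2723
Selection 10: 2723 + 437 = 3160
Selection 11: 3160 + 437 = 3597
Selection 12: 3597 + 437 = 4034
Selection 13: 4034 + 437 = 4471
Selection 14: 4471 + 437 = 4908

4156, 4593, 101, 538, 975, 1412, 1849, 2286, 2723, 3160, 3597, 4034, 4471, 4908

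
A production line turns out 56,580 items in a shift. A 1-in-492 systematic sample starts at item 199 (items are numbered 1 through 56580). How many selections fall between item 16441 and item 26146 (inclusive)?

19

k = 492
First selection ≥ 16441: 199 + ⌈(16441−199)/492⌉·492 = 199 + 34×492 = 16927
Last selection ≤ 26146: 199 + ⌊(26146−199)/492⌋·492 = 199 + 52×492 = 25783
Count = 52 − 34 + 1 = 19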